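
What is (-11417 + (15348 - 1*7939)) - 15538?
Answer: -19546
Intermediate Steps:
(-11417 + (15348 - 1*7939)) - 15538 = (-11417 + (15348 - 7939)) - 15538 = (-11417 + 7409) - 15538 = -4008 - 15538 = -19546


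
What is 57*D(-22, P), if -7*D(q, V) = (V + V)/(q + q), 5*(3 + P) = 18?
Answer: 171/770 ≈ 0.22208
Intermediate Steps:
P = ⅗ (P = -3 + (⅕)*18 = -3 + 18/5 = ⅗ ≈ 0.60000)
D(q, V) = -V/(7*q) (D(q, V) = -(V + V)/(7*(q + q)) = -2*V/(7*(2*q)) = -2*V*1/(2*q)/7 = -V/(7*q))
57*D(-22, P) = 57*(-⅐*⅗/(-22)) = 57*(-⅐*⅗*(-1/22)) = 57*(3/770) = 171/770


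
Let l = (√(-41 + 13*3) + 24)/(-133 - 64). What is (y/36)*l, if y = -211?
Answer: 422/591 + 211*I*√2/7092 ≈ 0.71404 + 0.042075*I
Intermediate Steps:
l = -24/197 - I*√2/197 (l = (√(-41 + 39) + 24)/(-197) = (√(-2) + 24)*(-1/197) = (I*√2 + 24)*(-1/197) = (24 + I*√2)*(-1/197) = -24/197 - I*√2/197 ≈ -0.12183 - 0.0071787*I)
(y/36)*l = (-211/36)*(-24/197 - I*√2/197) = (-211*1/36)*(-24/197 - I*√2/197) = -211*(-24/197 - I*√2/197)/36 = 422/591 + 211*I*√2/7092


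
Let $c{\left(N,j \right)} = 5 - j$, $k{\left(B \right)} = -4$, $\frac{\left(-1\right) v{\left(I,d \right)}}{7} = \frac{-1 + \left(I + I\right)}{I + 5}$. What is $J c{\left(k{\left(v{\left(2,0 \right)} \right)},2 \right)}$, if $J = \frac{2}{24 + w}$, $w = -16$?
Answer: $\frac{3}{4} \approx 0.75$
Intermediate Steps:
$v{\left(I,d \right)} = - \frac{7 \left(-1 + 2 I\right)}{5 + I}$ ($v{\left(I,d \right)} = - 7 \frac{-1 + \left(I + I\right)}{I + 5} = - 7 \frac{-1 + 2 I}{5 + I} = - \frac{7 \left(-1 + 2 I\right)}{5 + I}$)
$J = \frac{1}{4}$ ($J = \frac{2}{24 - 16} = \frac{2}{8} = 2 \cdot \frac{1}{8} = \frac{1}{4} \approx 0.25$)
$J c{\left(k{\left(v{\left(2,0 \right)} \right)},2 \right)} = \frac{5 - 2}{4} = \frac{1}{4} \cdot 3 = \frac{3}{4}$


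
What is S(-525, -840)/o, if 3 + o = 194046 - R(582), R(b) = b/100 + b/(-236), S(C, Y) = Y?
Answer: -206500/47701413 ≈ -0.0043290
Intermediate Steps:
R(b) = 17*b/2950 (R(b) = b*(1/100) + b*(-1/236) = b/100 - b/236 = 17*b/2950)
o = 286208478/1475 (o = -3 + (194046 - 17*582/2950) = -3 + (194046 - 1*4947/1475) = -3 + (194046 - 4947/1475) = -3 + 286212903/1475 = 286208478/1475 ≈ 1.9404e+5)
S(-525, -840)/o = -840/286208478/1475 = -840*1475/286208478 = -206500/47701413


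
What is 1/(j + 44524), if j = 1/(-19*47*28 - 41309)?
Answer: 66313/2952520011 ≈ 2.2460e-5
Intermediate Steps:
j = -1/66313 (j = 1/(-893*28 - 41309) = 1/(-25004 - 41309) = 1/(-66313) = -1/66313 ≈ -1.5080e-5)
1/(j + 44524) = 1/(-1/66313 + 44524) = 1/(2952520011/66313) = 66313/2952520011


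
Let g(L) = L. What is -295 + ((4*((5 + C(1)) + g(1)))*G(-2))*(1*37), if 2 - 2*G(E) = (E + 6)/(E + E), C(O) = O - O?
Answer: 1037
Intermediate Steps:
C(O) = 0
G(E) = 1 - (6 + E)/(4*E) (G(E) = 1 - (E + 6)/(2*(E + E)) = 1 - (6 + E)/(2*(2*E)) = 1 - (6 + E)*1/(2*E)/2 = 1 - (6 + E)/(4*E))
-295 + ((4*((5 + C(1)) + g(1)))*G(-2))*(1*37) = -295 + ((4*((5 + 0) + 1))*((3/4)*(-2 - 2)/(-2)))*(1*37) = -295 + ((4*(5 + 1))*((3/4)*(-1/2)*(-4)))*37 = -295 + ((4*6)*(3/2))*37 = -295 + (24*(3/2))*37 = -295 + 36*37 = -295 + 1332 = 1037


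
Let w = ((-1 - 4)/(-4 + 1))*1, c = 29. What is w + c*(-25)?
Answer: -2170/3 ≈ -723.33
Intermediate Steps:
w = 5/3 (w = -5/(-3)*1 = -5*(-⅓)*1 = (5/3)*1 = 5/3 ≈ 1.6667)
w + c*(-25) = 5/3 + 29*(-25) = 5/3 - 725 = -2170/3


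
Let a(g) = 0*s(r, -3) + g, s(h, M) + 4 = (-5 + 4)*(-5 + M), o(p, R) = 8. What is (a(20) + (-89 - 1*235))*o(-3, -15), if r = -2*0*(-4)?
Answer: -2432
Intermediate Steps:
r = 0 (r = 0*(-4) = 0)
s(h, M) = 1 - M (s(h, M) = -4 + (-5 + 4)*(-5 + M) = -4 - (-5 + M) = -4 + (5 - M) = 1 - M)
a(g) = g (a(g) = 0*(1 - 1*(-3)) + g = 0*(1 + 3) + g = 0*4 + g = 0 + g = g)
(a(20) + (-89 - 1*235))*o(-3, -15) = (20 + (-89 - 1*235))*8 = (20 + (-89 - 235))*8 = (20 - 324)*8 = -304*8 = -2432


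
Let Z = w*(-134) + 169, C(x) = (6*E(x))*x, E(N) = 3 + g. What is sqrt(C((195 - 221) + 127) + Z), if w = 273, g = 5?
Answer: I*sqrt(31565) ≈ 177.67*I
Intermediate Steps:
E(N) = 8 (E(N) = 3 + 5 = 8)
C(x) = 48*x (C(x) = (6*8)*x = 48*x)
Z = -36413 (Z = 273*(-134) + 169 = -36582 + 169 = -36413)
sqrt(C((195 - 221) + 127) + Z) = sqrt(48*((195 - 221) + 127) - 36413) = sqrt(48*(-26 + 127) - 36413) = sqrt(48*101 - 36413) = sqrt(4848 - 36413) = sqrt(-31565) = I*sqrt(31565)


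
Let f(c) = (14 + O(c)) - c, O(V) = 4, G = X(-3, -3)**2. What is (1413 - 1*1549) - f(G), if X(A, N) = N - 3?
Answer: -118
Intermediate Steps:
X(A, N) = -3 + N
G = 36 (G = (-3 - 3)**2 = (-6)**2 = 36)
f(c) = 18 - c (f(c) = (14 + 4) - c = 18 - c)
(1413 - 1*1549) - f(G) = (1413 - 1*1549) - (18 - 1*36) = (1413 - 1549) - (18 - 36) = -136 - 1*(-18) = -136 + 18 = -118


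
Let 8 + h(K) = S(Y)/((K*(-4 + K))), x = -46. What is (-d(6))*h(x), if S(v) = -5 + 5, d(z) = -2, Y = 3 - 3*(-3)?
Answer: -16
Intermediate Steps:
Y = 12 (Y = 3 + 9 = 12)
S(v) = 0
h(K) = -8 (h(K) = -8 + 0/((K*(-4 + K))) = -8 + 0*(1/(K*(-4 + K))) = -8 + 0 = -8)
(-d(6))*h(x) = -1*(-2)*(-8) = 2*(-8) = -16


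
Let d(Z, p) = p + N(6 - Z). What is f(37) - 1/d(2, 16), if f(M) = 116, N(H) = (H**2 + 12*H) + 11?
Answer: 10555/91 ≈ 115.99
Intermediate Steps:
N(H) = 11 + H**2 + 12*H
d(Z, p) = 83 + p + (6 - Z)**2 - 12*Z (d(Z, p) = p + (11 + (6 - Z)**2 + 12*(6 - Z)) = p + (11 + (6 - Z)**2 + (72 - 12*Z)) = p + (83 + (6 - Z)**2 - 12*Z) = 83 + p + (6 - Z)**2 - 12*Z)
f(37) - 1/d(2, 16) = 116 - 1/(119 + 16 + 2**2 - 24*2) = 116 - 1/(119 + 16 + 4 - 48) = 116 - 1/91 = 10555/91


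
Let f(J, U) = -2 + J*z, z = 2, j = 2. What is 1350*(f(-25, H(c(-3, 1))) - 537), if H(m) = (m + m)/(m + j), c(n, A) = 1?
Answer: -795150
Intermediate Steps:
H(m) = 2*m/(2 + m) (H(m) = (m + m)/(m + 2) = (2*m)/(2 + m) = 2*m/(2 + m))
f(J, U) = -2 + 2*J (f(J, U) = -2 + J*2 = -2 + 2*J)
1350*(f(-25, H(c(-3, 1))) - 537) = 1350*((-2 + 2*(-25)) - 537) = 1350*((-2 - 50) - 537) = 1350*(-52 - 537) = 1350*(-589) = -795150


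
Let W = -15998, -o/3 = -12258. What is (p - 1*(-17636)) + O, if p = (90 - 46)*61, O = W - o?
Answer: -32452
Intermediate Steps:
o = 36774 (o = -3*(-12258) = 36774)
O = -52772 (O = -15998 - 1*36774 = -15998 - 36774 = -52772)
p = 2684 (p = 44*61 = 2684)
(p - 1*(-17636)) + O = (2684 - 1*(-17636)) - 52772 = (2684 + 17636) - 52772 = 20320 - 52772 = -32452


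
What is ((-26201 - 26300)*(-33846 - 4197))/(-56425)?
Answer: -1997295543/56425 ≈ -35397.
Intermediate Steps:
((-26201 - 26300)*(-33846 - 4197))/(-56425) = -52501*(-38043)*(-1/56425) = 1997295543*(-1/56425) = -1997295543/56425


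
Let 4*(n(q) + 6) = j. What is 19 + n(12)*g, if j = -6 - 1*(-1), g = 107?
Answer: -3027/4 ≈ -756.75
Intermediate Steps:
j = -5 (j = -6 + 1 = -5)
n(q) = -29/4 (n(q) = -6 + (¼)*(-5) = -6 - 5/4 = -29/4)
19 + n(12)*g = 19 - 29/4*107 = 19 - 3103/4 = -3027/4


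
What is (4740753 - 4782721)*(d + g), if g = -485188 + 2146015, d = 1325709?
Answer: -125338942848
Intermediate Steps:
g = 1660827
(4740753 - 4782721)*(d + g) = (4740753 - 4782721)*(1325709 + 1660827) = -41968*2986536 = -125338942848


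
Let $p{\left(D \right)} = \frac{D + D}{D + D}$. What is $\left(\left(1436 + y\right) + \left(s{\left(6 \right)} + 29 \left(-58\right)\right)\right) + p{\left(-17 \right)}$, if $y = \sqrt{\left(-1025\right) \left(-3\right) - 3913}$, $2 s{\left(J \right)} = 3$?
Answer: $- \frac{487}{2} + i \sqrt{838} \approx -243.5 + 28.948 i$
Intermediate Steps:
$s{\left(J \right)} = \frac{3}{2}$ ($s{\left(J \right)} = \frac{1}{2} \cdot 3 = \frac{3}{2}$)
$p{\left(D \right)} = 1$ ($p{\left(D \right)} = \frac{2 D}{2 D} = 2 D \frac{1}{2 D} = 1$)
$y = i \sqrt{838}$ ($y = \sqrt{3075 - 3913} = \sqrt{-838} = i \sqrt{838} \approx 28.948 i$)
$\left(\left(1436 + y\right) + \left(s{\left(6 \right)} + 29 \left(-58\right)\right)\right) + p{\left(-17 \right)} = \left(\left(1436 + i \sqrt{838}\right) + \left(\frac{3}{2} + 29 \left(-58\right)\right)\right) + 1 = \left(\left(1436 + i \sqrt{838}\right) + \left(\frac{3}{2} - 1682\right)\right) + 1 = \left(\left(1436 + i \sqrt{838}\right) - \frac{3361}{2}\right) + 1 = \left(- \frac{489}{2} + i \sqrt{838}\right) + 1 = - \frac{487}{2} + i \sqrt{838}$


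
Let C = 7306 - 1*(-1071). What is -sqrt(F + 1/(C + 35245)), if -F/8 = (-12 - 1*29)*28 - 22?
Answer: -sqrt(17810946397862)/43622 ≈ -96.747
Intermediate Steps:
C = 8377 (C = 7306 + 1071 = 8377)
F = 9360 (F = -8*((-12 - 1*29)*28 - 22) = -8*((-12 - 29)*28 - 22) = -8*(-41*28 - 22) = -8*(-1148 - 22) = -8*(-1170) = 9360)
-sqrt(F + 1/(C + 35245)) = -sqrt(9360 + 1/(8377 + 35245)) = -sqrt(9360 + 1/43622) = -sqrt(408301921/43622) = -sqrt(17810946397862)/43622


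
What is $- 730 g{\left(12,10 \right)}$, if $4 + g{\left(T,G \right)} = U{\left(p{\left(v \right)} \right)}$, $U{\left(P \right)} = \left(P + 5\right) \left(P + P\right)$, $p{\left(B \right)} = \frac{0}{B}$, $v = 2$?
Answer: $2920$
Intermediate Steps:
$p{\left(B \right)} = 0$
$U{\left(P \right)} = 2 P \left(5 + P\right)$ ($U{\left(P \right)} = \left(5 + P\right) 2 P = 2 P \left(5 + P\right)$)
$g{\left(T,G \right)} = -4$ ($g{\left(T,G \right)} = -4 + 2 \cdot 0 \left(5 + 0\right) = -4 + 2 \cdot 0 \cdot 5 = -4 + 0 = -4$)
$- 730 g{\left(12,10 \right)} = \left(-730\right) \left(-4\right) = 2920$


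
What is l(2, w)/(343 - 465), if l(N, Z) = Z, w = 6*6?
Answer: -18/61 ≈ -0.29508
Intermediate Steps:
w = 36
l(2, w)/(343 - 465) = 36/(343 - 465) = 36/(-122) = 36*(-1/122) = -18/61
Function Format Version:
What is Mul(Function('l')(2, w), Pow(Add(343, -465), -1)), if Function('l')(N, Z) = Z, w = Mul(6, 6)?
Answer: Rational(-18, 61) ≈ -0.29508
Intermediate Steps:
w = 36
Mul(Function('l')(2, w), Pow(Add(343, -465), -1)) = Mul(36, Pow(Add(343, -465), -1)) = Mul(36, Pow(-122, -1)) = Mul(36, Rational(-1, 122)) = Rational(-18, 61)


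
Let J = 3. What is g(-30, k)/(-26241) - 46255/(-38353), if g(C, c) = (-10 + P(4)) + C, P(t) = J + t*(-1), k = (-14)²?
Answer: 1215349928/1006421073 ≈ 1.2076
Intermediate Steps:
k = 196
P(t) = 3 - t (P(t) = 3 + t*(-1) = 3 - t)
g(C, c) = -11 + C (g(C, c) = (-10 + (3 - 1*4)) + C = (-10 + (3 - 4)) + C = (-10 - 1) + C = -11 + C)
g(-30, k)/(-26241) - 46255/(-38353) = (-11 - 30)/(-26241) - 46255/(-38353) = -41*(-1/26241) - 46255*(-1/38353) = 41/26241 + 46255/38353 = 1215349928/1006421073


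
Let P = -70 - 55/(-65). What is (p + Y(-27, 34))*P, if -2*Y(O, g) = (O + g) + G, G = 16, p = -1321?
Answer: 184295/2 ≈ 92148.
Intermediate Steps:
Y(O, g) = -8 - O/2 - g/2 (Y(O, g) = -((O + g) + 16)/2 = -(16 + O + g)/2 = -8 - O/2 - g/2)
P = -899/13 (P = -70 - 55*(-1/65) = -70 + 11/13 = -899/13 ≈ -69.154)
(p + Y(-27, 34))*P = (-1321 + (-8 - ½*(-27) - ½*34))*(-899/13) = (-1321 + (-8 + 27/2 - 17))*(-899/13) = (-1321 - 23/2)*(-899/13) = -2665/2*(-899/13) = 184295/2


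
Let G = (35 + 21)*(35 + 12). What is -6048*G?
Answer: -15918336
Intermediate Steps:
G = 2632 (G = 56*47 = 2632)
-6048*G = -6048*2632 = -15918336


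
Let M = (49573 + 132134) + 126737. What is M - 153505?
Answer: 154939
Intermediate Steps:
M = 308444 (M = 181707 + 126737 = 308444)
M - 153505 = 308444 - 153505 = 154939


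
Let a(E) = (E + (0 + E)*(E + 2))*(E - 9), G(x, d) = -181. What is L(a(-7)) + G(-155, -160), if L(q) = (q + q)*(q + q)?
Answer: 802635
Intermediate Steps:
a(E) = (-9 + E)*(E + E*(2 + E)) (a(E) = (E + E*(2 + E))*(-9 + E) = (-9 + E)*(E + E*(2 + E)))
L(q) = 4*q**2 (L(q) = (2*q)*(2*q) = 4*q**2)
L(a(-7)) + G(-155, -160) = 4*(-7*(-27 + (-7)**2 - 6*(-7)))**2 - 181 = 4*(-7*(-27 + 49 + 42))**2 - 181 = 4*(-7*64)**2 - 181 = 4*(-448)**2 - 181 = 4*200704 - 181 = 802816 - 181 = 802635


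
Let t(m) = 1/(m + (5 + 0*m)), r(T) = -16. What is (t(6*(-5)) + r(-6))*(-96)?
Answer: 38496/25 ≈ 1539.8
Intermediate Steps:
t(m) = 1/(5 + m) (t(m) = 1/(m + (5 + 0)) = 1/(m + 5) = 1/(5 + m))
(t(6*(-5)) + r(-6))*(-96) = (1/(5 + 6*(-5)) - 16)*(-96) = (1/(5 - 30) - 16)*(-96) = (1/(-25) - 16)*(-96) = (-1/25 - 16)*(-96) = -401/25*(-96) = 38496/25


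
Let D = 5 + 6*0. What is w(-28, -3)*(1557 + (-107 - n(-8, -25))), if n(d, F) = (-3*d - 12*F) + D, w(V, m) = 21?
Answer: 23541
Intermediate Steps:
D = 5 (D = 5 + 0 = 5)
n(d, F) = 5 - 12*F - 3*d (n(d, F) = (-3*d - 12*F) + 5 = (-12*F - 3*d) + 5 = 5 - 12*F - 3*d)
w(-28, -3)*(1557 + (-107 - n(-8, -25))) = 21*(1557 + (-107 - (5 - 12*(-25) - 3*(-8)))) = 21*(1557 + (-107 - (5 + 300 + 24))) = 21*(1557 + (-107 - 1*329)) = 21*(1557 + (-107 - 329)) = 21*(1557 - 436) = 21*1121 = 23541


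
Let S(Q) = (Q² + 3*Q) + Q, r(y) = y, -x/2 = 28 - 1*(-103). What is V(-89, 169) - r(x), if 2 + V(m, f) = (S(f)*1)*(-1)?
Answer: -28977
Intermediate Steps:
x = -262 (x = -2*(28 - 1*(-103)) = -2*(28 + 103) = -2*131 = -262)
S(Q) = Q² + 4*Q
V(m, f) = -2 - f*(4 + f) (V(m, f) = -2 + ((f*(4 + f))*1)*(-1) = -2 + (f*(4 + f))*(-1) = -2 - f*(4 + f))
V(-89, 169) - r(x) = (-2 - 1*169*(4 + 169)) - 1*(-262) = (-2 - 1*169*173) + 262 = (-2 - 29237) + 262 = -29239 + 262 = -28977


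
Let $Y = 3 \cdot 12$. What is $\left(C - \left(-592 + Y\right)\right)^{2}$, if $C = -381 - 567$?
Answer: $153664$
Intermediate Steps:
$Y = 36$
$C = -948$ ($C = -381 - 567 = -948$)
$\left(C - \left(-592 + Y\right)\right)^{2} = \left(-948 + \left(592 - 36\right)\right)^{2} = \left(-948 + 556\right)^{2} = \left(-392\right)^{2} = 153664$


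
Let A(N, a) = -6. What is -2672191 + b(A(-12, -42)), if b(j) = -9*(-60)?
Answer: -2671651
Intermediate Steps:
b(j) = 540
-2672191 + b(A(-12, -42)) = -2672191 + 540 = -2671651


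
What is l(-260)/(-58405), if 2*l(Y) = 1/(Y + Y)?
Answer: 1/60741200 ≈ 1.6463e-8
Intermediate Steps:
l(Y) = 1/(4*Y) (l(Y) = 1/(2*(Y + Y)) = 1/(2*((2*Y))) = (1/(2*Y))/2 = 1/(4*Y))
l(-260)/(-58405) = ((¼)/(-260))/(-58405) = ((¼)*(-1/260))*(-1/58405) = -1/1040*(-1/58405) = 1/60741200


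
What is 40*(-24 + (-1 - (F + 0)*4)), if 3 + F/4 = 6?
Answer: -2920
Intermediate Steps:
F = 12 (F = -12 + 4*6 = -12 + 24 = 12)
40*(-24 + (-1 - (F + 0)*4)) = 40*(-24 + (-1 - (12 + 0)*4)) = 40*(-24 + (-1 - 12*4)) = 40*(-24 + (-1 - 1*48)) = 40*(-24 + (-1 - 48)) = 40*(-24 - 49) = 40*(-73) = -2920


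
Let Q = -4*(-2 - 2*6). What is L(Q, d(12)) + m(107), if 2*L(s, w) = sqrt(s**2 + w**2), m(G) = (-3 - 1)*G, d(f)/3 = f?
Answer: -428 + 2*sqrt(277) ≈ -394.71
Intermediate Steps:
d(f) = 3*f
Q = 56 (Q = -4*(-2 - 12) = -4*(-14) = 56)
m(G) = -4*G
L(s, w) = sqrt(s**2 + w**2)/2
L(Q, d(12)) + m(107) = sqrt(56**2 + (3*12)**2)/2 - 4*107 = sqrt(3136 + 36**2)/2 - 428 = sqrt(3136 + 1296)/2 - 428 = sqrt(4432)/2 - 428 = (4*sqrt(277))/2 - 428 = 2*sqrt(277) - 428 = -428 + 2*sqrt(277)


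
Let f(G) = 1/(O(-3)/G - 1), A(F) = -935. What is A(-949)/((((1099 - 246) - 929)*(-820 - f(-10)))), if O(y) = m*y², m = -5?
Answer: -595/39672 ≈ -0.014998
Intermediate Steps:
O(y) = -5*y²
f(G) = 1/(-1 - 45/G) (f(G) = 1/((-5*(-3)²)/G - 1) = 1/((-5*9)/G - 1) = 1/(-45/G - 1) = 1/(-1 - 45/G))
A(-949)/((((1099 - 246) - 929)*(-820 - f(-10)))) = -935*1/((-820 - (-1)*(-10)/(45 - 10))*((1099 - 246) - 929)) = -935*1/((-820 - (-1)*(-10)/35)*(853 - 929)) = -935*(-1/(76*(-820 - (-1)*(-10)/35))) = -935*(-1/(76*(-820 - 1*2/7))) = -935*(-1/(76*(-820 - 2/7))) = -935/((-76*(-5742/7))) = -935/436392/7 = -935*7/436392 = -595/39672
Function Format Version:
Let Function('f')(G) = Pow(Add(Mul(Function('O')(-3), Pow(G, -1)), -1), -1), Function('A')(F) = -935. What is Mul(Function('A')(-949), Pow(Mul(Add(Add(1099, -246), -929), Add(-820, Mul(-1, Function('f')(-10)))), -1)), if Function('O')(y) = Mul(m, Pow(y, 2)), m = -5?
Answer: Rational(-595, 39672) ≈ -0.014998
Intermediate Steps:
Function('O')(y) = Mul(-5, Pow(y, 2))
Function('f')(G) = Pow(Add(-1, Mul(-45, Pow(G, -1))), -1) (Function('f')(G) = Pow(Add(Mul(Mul(-5, Pow(-3, 2)), Pow(G, -1)), -1), -1) = Pow(Add(Mul(Mul(-5, 9), Pow(G, -1)), -1), -1) = Pow(Add(Mul(-45, Pow(G, -1)), -1), -1) = Pow(Add(-1, Mul(-45, Pow(G, -1))), -1))
Mul(Function('A')(-949), Pow(Mul(Add(Add(1099, -246), -929), Add(-820, Mul(-1, Function('f')(-10)))), -1)) = Mul(-935, Pow(Mul(Add(Add(1099, -246), -929), Add(-820, Mul(-1, Mul(-1, -10, Pow(Add(45, -10), -1))))), -1)) = Mul(-935, Pow(Mul(Add(853, -929), Add(-820, Mul(-1, Mul(-1, -10, Pow(35, -1))))), -1)) = Mul(-935, Pow(Mul(-76, Add(-820, Mul(-1, Mul(-1, -10, Rational(1, 35))))), -1)) = Mul(-935, Pow(Mul(-76, Add(-820, Mul(-1, Rational(2, 7)))), -1)) = Mul(-935, Pow(Mul(-76, Add(-820, Rational(-2, 7))), -1)) = Mul(-935, Pow(Mul(-76, Rational(-5742, 7)), -1)) = Mul(-935, Pow(Rational(436392, 7), -1)) = Mul(-935, Rational(7, 436392)) = Rational(-595, 39672)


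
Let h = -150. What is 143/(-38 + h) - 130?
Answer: -24583/188 ≈ -130.76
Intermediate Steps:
143/(-38 + h) - 130 = 143/(-38 - 150) - 130 = 143/(-188) - 130 = 143*(-1/188) - 130 = -143/188 - 130 = -24583/188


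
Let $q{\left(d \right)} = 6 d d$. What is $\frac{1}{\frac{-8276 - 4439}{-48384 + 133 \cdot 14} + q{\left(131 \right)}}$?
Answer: $\frac{46522}{4790196967} \approx 9.7119 \cdot 10^{-6}$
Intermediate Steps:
$q{\left(d \right)} = 6 d^{2}$
$\frac{1}{\frac{-8276 - 4439}{-48384 + 133 \cdot 14} + q{\left(131 \right)}} = \frac{1}{\frac{-8276 - 4439}{-48384 + 133 \cdot 14} + 6 \cdot 131^{2}} = \frac{1}{- \frac{12715}{-48384 + 1862} + 6 \cdot 17161} = \frac{1}{- \frac{12715}{-46522} + 102966} = \frac{1}{\left(-12715\right) \left(- \frac{1}{46522}\right) + 102966} = \frac{1}{\frac{12715}{46522} + 102966} = \frac{1}{\frac{4790196967}{46522}} = \frac{46522}{4790196967}$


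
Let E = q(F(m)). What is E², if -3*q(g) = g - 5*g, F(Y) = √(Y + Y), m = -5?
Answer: -160/9 ≈ -17.778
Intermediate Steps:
F(Y) = √2*√Y (F(Y) = √(2*Y) = √2*√Y)
q(g) = 4*g/3 (q(g) = -(g - 5*g)/3 = -(-4)*g/3 = 4*g/3)
E = 4*I*√10/3 (E = 4*(√2*√(-5))/3 = 4*(√2*(I*√5))/3 = 4*(I*√10)/3 = 4*I*√10/3 ≈ 4.2164*I)
E² = (4*I*√10/3)² = -160/9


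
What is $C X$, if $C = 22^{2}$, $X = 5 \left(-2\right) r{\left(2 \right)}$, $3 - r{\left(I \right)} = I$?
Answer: $-4840$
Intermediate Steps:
$r{\left(I \right)} = 3 - I$
$X = -10$ ($X = 5 \left(-2\right) \left(3 - 2\right) = - 10 \left(3 - 2\right) = \left(-10\right) 1 = -10$)
$C = 484$
$C X = 484 \left(-10\right) = -4840$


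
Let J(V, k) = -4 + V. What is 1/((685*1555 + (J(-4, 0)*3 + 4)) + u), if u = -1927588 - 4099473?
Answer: -1/4961906 ≈ -2.0154e-7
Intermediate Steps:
u = -6027061
1/((685*1555 + (J(-4, 0)*3 + 4)) + u) = 1/((685*1555 + ((-4 - 4)*3 + 4)) - 6027061) = 1/((1065175 + (-8*3 + 4)) - 6027061) = 1/((1065175 + (-24 + 4)) - 6027061) = 1/((1065175 - 20) - 6027061) = 1/(1065155 - 6027061) = 1/(-4961906) = -1/4961906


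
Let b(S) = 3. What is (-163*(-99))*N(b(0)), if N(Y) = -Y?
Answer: -48411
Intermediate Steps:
(-163*(-99))*N(b(0)) = (-163*(-99))*(-1*3) = 16137*(-3) = -48411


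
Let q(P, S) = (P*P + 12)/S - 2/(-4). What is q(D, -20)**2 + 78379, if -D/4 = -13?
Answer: 9668509/100 ≈ 96685.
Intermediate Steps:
D = 52 (D = -4*(-13) = 52)
q(P, S) = 1/2 + (12 + P**2)/S (q(P, S) = (P**2 + 12)/S - 2*(-1/4) = (12 + P**2)/S + 1/2 = 1/2 + (12 + P**2)/S)
q(D, -20)**2 + 78379 = ((12 + 52**2 + (1/2)*(-20))/(-20))**2 + 78379 = (-(12 + 2704 - 10)/20)**2 + 78379 = (-1/20*2706)**2 + 78379 = (-1353/10)**2 + 78379 = 1830609/100 + 78379 = 9668509/100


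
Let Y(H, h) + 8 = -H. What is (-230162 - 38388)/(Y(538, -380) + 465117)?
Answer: -6550/11331 ≈ -0.57806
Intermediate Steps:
Y(H, h) = -8 - H
(-230162 - 38388)/(Y(538, -380) + 465117) = (-230162 - 38388)/((-8 - 1*538) + 465117) = -268550/((-8 - 538) + 465117) = -268550/(-546 + 465117) = -268550/464571 = -268550*1/464571 = -6550/11331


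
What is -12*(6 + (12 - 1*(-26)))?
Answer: -528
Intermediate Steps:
-12*(6 + (12 - 1*(-26))) = -12*(6 + (12 + 26)) = -12*(6 + 38) = -12*44 = -528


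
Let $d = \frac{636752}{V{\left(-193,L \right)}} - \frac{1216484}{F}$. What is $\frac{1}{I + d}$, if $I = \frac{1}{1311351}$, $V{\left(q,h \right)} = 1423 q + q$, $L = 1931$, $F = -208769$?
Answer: $\frac{4702537617957663}{16506196012237138} \approx 0.2849$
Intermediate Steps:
$V{\left(q,h \right)} = 1424 q$
$d = \frac{12587165775}{3586025113}$ ($d = \frac{636752}{1424 \left(-193\right)} - \frac{1216484}{-208769} = \frac{636752}{-274832} - - \frac{1216484}{208769} = 636752 \left(- \frac{1}{274832}\right) + \frac{1216484}{208769} = - \frac{39797}{17177} + \frac{1216484}{208769} = \frac{12587165775}{3586025113} \approx 3.5101$)
$I = \frac{1}{1311351} \approx 7.6257 \cdot 10^{-7}$
$\frac{1}{I + d} = \frac{1}{\frac{1}{1311351} + \frac{12587165775}{3586025113}} = \frac{1}{\frac{16506196012237138}{4702537617957663}} = \frac{4702537617957663}{16506196012237138}$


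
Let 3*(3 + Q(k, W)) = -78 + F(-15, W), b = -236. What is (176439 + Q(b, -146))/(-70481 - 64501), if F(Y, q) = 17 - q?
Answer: -529393/404946 ≈ -1.3073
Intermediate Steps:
Q(k, W) = -70/3 - W/3 (Q(k, W) = -3 + (-78 + (17 - W))/3 = -3 + (-61 - W)/3 = -3 + (-61/3 - W/3) = -70/3 - W/3)
(176439 + Q(b, -146))/(-70481 - 64501) = (176439 + (-70/3 - ⅓*(-146)))/(-70481 - 64501) = (176439 + (-70/3 + 146/3))/(-134982) = (176439 + 76/3)*(-1/134982) = (529393/3)*(-1/134982) = -529393/404946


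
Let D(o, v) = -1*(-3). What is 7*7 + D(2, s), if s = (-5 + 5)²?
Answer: 52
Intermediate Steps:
s = 0 (s = 0² = 0)
D(o, v) = 3
7*7 + D(2, s) = 7*7 + 3 = 49 + 3 = 52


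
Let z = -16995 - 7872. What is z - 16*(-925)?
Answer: -10067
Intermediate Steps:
z = -24867
z - 16*(-925) = -24867 - 16*(-925) = -24867 - 1*(-14800) = -24867 + 14800 = -10067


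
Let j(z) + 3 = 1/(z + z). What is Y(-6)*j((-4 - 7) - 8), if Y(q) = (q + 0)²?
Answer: -2070/19 ≈ -108.95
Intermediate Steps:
Y(q) = q²
j(z) = -3 + 1/(2*z) (j(z) = -3 + 1/(z + z) = -3 + 1/(2*z))
Y(-6)*j((-4 - 7) - 8) = (-6)²*(-3 + 1/(2*((-4 - 7) - 8))) = 36*(-3 + 1/(2*(-11 - 8))) = 36*(-3 + (½)/(-19)) = 36*(-3 + (½)*(-1/19)) = 36*(-3 - 1/38) = 36*(-115/38) = -2070/19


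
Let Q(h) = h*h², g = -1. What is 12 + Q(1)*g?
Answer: 11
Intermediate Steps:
Q(h) = h³
12 + Q(1)*g = 12 + 1³*(-1) = 12 + 1*(-1) = 12 - 1 = 11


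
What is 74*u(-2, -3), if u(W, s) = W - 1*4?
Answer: -444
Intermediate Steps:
u(W, s) = -4 + W (u(W, s) = W - 4 = -4 + W)
74*u(-2, -3) = 74*(-4 - 2) = 74*(-6) = -444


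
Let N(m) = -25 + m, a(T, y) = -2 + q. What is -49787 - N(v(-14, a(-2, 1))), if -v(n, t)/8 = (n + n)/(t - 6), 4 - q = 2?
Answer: -149174/3 ≈ -49725.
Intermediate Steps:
q = 2 (q = 4 - 1*2 = 4 - 2 = 2)
a(T, y) = 0 (a(T, y) = -2 + 2 = 0)
v(n, t) = -16*n/(-6 + t) (v(n, t) = -8*(n + n)/(t - 6) = -8*2*n/(-6 + t) = -16*n/(-6 + t))
-49787 - N(v(-14, a(-2, 1))) = -49787 - (-25 - 16*(-14)/(-6 + 0)) = -49787 - (-25 - 16*(-14)/(-6)) = -49787 - (-25 - 16*(-14)*(-⅙)) = -49787 - (-25 - 112/3) = -49787 - 1*(-187/3) = -49787 + 187/3 = -149174/3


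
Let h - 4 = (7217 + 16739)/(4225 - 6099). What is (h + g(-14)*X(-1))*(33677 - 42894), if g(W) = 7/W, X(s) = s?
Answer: 143075491/1874 ≈ 76348.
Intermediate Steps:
h = -8230/937 (h = 4 + (7217 + 16739)/(4225 - 6099) = 4 + 23956/(-1874) = 4 + 23956*(-1/1874) = 4 - 11978/937 = -8230/937 ≈ -8.7834)
(h + g(-14)*X(-1))*(33677 - 42894) = (-8230/937 + (7/(-14))*(-1))*(33677 - 42894) = (-8230/937 + (7*(-1/14))*(-1))*(-9217) = (-8230/937 - ½*(-1))*(-9217) = (-8230/937 + ½)*(-9217) = -15523/1874*(-9217) = 143075491/1874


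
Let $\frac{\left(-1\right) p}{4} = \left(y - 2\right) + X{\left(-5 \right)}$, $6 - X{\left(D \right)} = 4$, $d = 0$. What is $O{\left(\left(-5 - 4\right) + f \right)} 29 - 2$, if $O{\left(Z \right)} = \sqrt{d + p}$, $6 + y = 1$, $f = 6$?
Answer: $-2 + 58 \sqrt{5} \approx 127.69$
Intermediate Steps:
$y = -5$ ($y = -6 + 1 = -5$)
$X{\left(D \right)} = 2$ ($X{\left(D \right)} = 6 - 4 = 2$)
$p = 20$ ($p = - 4 \left(\left(-5 - 2\right) + 2\right) = - 4 \left(-7 + 2\right) = \left(-4\right) \left(-5\right) = 20$)
$O{\left(Z \right)} = 2 \sqrt{5}$ ($O{\left(Z \right)} = \sqrt{0 + 20} = \sqrt{20} = 2 \sqrt{5}$)
$O{\left(\left(-5 - 4\right) + f \right)} 29 - 2 = 2 \sqrt{5} \cdot 29 - 2 = 58 \sqrt{5} - 2 = -2 + 58 \sqrt{5}$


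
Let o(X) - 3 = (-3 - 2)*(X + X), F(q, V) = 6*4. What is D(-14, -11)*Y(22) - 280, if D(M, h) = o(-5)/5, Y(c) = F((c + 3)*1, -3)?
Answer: -128/5 ≈ -25.600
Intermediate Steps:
F(q, V) = 24
o(X) = 3 - 10*X (o(X) = 3 + (-3 - 2)*(X + X) = 3 - 10*X)
Y(c) = 24
D(M, h) = 53/5 (D(M, h) = (3 - 10*(-5))/5 = (3 + 50)*(⅕) = 53*(⅕) = 53/5)
D(-14, -11)*Y(22) - 280 = (53/5)*24 - 280 = 1272/5 - 280 = -128/5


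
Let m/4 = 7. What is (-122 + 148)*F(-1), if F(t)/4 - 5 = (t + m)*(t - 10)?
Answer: -30368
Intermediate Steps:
m = 28 (m = 4*7 = 28)
F(t) = 20 + 4*(-10 + t)*(28 + t) (F(t) = 20 + 4*((t + 28)*(t - 10)) = 20 + 4*((28 + t)*(-10 + t)) = 20 + 4*((-10 + t)*(28 + t)) = 20 + 4*(-10 + t)*(28 + t))
(-122 + 148)*F(-1) = (-122 + 148)*(-1100 + 4*(-1)**2 + 72*(-1)) = 26*(-1100 + 4*1 - 72) = 26*(-1100 + 4 - 72) = 26*(-1168) = -30368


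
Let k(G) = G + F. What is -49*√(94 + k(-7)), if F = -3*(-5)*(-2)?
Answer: -49*√57 ≈ -369.94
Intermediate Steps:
F = -30 (F = 15*(-2) = -30)
k(G) = -30 + G (k(G) = G - 30 = -30 + G)
-49*√(94 + k(-7)) = -49*√(94 + (-30 - 7)) = -49*√(94 - 37) = -49*√57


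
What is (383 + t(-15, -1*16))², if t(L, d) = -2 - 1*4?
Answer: 142129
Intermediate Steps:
t(L, d) = -6 (t(L, d) = -2 - 4 = -6)
(383 + t(-15, -1*16))² = (383 - 6)² = 377² = 142129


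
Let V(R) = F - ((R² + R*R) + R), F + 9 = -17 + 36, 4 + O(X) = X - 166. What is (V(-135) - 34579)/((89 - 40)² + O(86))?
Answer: -70884/2317 ≈ -30.593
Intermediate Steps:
O(X) = -170 + X (O(X) = -4 + (X - 166) = -4 + (-166 + X) = -170 + X)
F = 10 (F = -9 + (-17 + 36) = -9 + 19 = 10)
V(R) = 10 - R - 2*R² (V(R) = 10 - ((R² + R*R) + R) = 10 - ((R² + R²) + R) = 10 - (2*R² + R) = 10 - (R + 2*R²) = 10 + (-R - 2*R²) = 10 - R - 2*R²)
(V(-135) - 34579)/((89 - 40)² + O(86)) = ((10 - 1*(-135) - 2*(-135)²) - 34579)/((89 - 40)² + (-170 + 86)) = ((10 + 135 - 2*18225) - 34579)/(49² - 84) = ((10 + 135 - 36450) - 34579)/(2401 - 84) = (-36305 - 34579)/2317 = -70884*1/2317 = -70884/2317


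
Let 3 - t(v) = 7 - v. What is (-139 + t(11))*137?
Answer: -18084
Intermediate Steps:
t(v) = -4 + v (t(v) = 3 - (7 - v) = 3 + (-7 + v) = -4 + v)
(-139 + t(11))*137 = (-139 + (-4 + 11))*137 = (-139 + 7)*137 = -132*137 = -18084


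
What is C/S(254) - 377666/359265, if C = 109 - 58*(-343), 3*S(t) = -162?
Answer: -2402257253/6466770 ≈ -371.48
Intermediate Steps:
S(t) = -54 (S(t) = (⅓)*(-162) = -54)
C = 20003 (C = 109 + 19894 = 20003)
C/S(254) - 377666/359265 = 20003/(-54) - 377666/359265 = 20003*(-1/54) - 377666*1/359265 = -20003/54 - 377666/359265 = -2402257253/6466770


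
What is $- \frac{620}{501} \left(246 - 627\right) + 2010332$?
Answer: $\frac{335804184}{167} \approx 2.0108 \cdot 10^{6}$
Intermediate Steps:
$- \frac{620}{501} \left(246 - 627\right) + 2010332 = \left(-620\right) \frac{1}{501} \left(-381\right) + 2010332 = \left(- \frac{620}{501}\right) \left(-381\right) + 2010332 = \frac{78740}{167} + 2010332 = \frac{335804184}{167}$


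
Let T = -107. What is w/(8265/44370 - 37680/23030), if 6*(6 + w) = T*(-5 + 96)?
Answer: 382622723/340579 ≈ 1123.4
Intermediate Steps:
w = -9773/6 (w = -6 + (-107*(-5 + 96))/6 = -6 + (-107*91)/6 = -6 + (⅙)*(-9737) = -6 - 9737/6 = -9773/6 ≈ -1628.8)
w/(8265/44370 - 37680/23030) = -9773/(6*(8265/44370 - 37680/23030)) = -9773/(6*(8265*(1/44370) - 37680*1/23030)) = -9773/(6*(19/102 - 3768/2303)) = -9773/(6*(-340579/234906)) = -9773/6*(-234906/340579) = 382622723/340579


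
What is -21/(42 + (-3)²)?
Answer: -7/17 ≈ -0.41176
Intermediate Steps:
-21/(42 + (-3)²) = -21/(42 + 9) = -21/51 = (1/51)*(-21) = -7/17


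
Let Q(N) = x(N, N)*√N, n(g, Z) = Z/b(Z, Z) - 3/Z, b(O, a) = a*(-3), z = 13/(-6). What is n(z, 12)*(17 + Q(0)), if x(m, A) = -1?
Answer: -119/12 ≈ -9.9167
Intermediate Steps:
z = -13/6 (z = 13*(-⅙) = -13/6 ≈ -2.1667)
b(O, a) = -3*a
n(g, Z) = -⅓ - 3/Z (n(g, Z) = Z/((-3*Z)) - 3/Z = Z*(-1/(3*Z)) - 3/Z = -⅓ - 3/Z)
Q(N) = -√N
n(z, 12)*(17 + Q(0)) = ((⅓)*(-9 - 1*12)/12)*(17 - √0) = ((⅓)*(1/12)*(-9 - 12))*(17 - 1*0) = ((⅓)*(1/12)*(-21))*(17 + 0) = -7/12*17 = -119/12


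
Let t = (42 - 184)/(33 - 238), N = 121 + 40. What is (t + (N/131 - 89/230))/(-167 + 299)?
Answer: 1895903/163063560 ≈ 0.011627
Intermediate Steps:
N = 161
t = 142/205 (t = -142/(-205) = -142*(-1/205) = 142/205 ≈ 0.69268)
(t + (N/131 - 89/230))/(-167 + 299) = (142/205 + (161/131 - 89/230))/(-167 + 299) = (142/205 + (161*(1/131) - 89*1/230))/132 = (142/205 + (161/131 - 89/230))*(1/132) = (142/205 + 25371/30130)*(1/132) = (1895903/1235330)*(1/132) = 1895903/163063560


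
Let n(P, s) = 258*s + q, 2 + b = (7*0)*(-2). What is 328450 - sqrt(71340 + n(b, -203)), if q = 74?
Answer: 328450 - 4*sqrt(1190) ≈ 3.2831e+5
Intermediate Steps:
b = -2 (b = -2 + (7*0)*(-2) = -2 + 0*(-2) = -2 + 0 = -2)
n(P, s) = 74 + 258*s (n(P, s) = 258*s + 74 = 74 + 258*s)
328450 - sqrt(71340 + n(b, -203)) = 328450 - sqrt(71340 + (74 + 258*(-203))) = 328450 - sqrt(71340 + (74 - 52374)) = 328450 - sqrt(71340 - 52300) = 328450 - sqrt(19040) = 328450 - 4*sqrt(1190)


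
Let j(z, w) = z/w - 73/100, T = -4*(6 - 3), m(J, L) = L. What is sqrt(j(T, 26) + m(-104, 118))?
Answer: 7*sqrt(40287)/130 ≈ 10.808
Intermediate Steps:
T = -12 (T = -4*3 = -12)
j(z, w) = -73/100 + z/w (j(z, w) = z/w - 73*1/100 = z/w - 73/100 = -73/100 + z/w)
sqrt(j(T, 26) + m(-104, 118)) = sqrt((-73/100 - 12/26) + 118) = sqrt((-73/100 - 12*1/26) + 118) = sqrt((-73/100 - 6/13) + 118) = sqrt(-1549/1300 + 118) = sqrt(151851/1300) = 7*sqrt(40287)/130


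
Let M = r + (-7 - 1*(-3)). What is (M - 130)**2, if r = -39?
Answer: 29929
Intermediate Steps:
M = -43 (M = -39 + (-7 - 1*(-3)) = -39 + (-7 + 3) = -39 - 4 = -43)
(M - 130)**2 = (-43 - 130)**2 = (-173)**2 = 29929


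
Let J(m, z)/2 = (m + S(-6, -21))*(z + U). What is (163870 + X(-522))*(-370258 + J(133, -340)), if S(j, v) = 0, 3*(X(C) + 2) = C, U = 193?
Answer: -67009775840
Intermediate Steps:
X(C) = -2 + C/3
J(m, z) = 2*m*(193 + z) (J(m, z) = 2*((m + 0)*(z + 193)) = 2*(m*(193 + z)) = 2*m*(193 + z))
(163870 + X(-522))*(-370258 + J(133, -340)) = (163870 + (-2 + (⅓)*(-522)))*(-370258 + 2*133*(193 - 340)) = (163870 + (-2 - 174))*(-370258 + 2*133*(-147)) = (163870 - 176)*(-370258 - 39102) = 163694*(-409360) = -67009775840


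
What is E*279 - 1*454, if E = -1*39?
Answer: -11335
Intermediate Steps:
E = -39
E*279 - 1*454 = -39*279 - 1*454 = -10881 - 454 = -11335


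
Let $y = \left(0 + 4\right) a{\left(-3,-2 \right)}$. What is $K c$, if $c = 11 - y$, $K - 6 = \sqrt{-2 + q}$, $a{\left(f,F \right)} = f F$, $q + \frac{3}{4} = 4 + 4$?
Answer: $-78 - \frac{13 \sqrt{21}}{2} \approx -107.79$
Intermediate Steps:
$q = \frac{29}{4}$ ($q = - \frac{3}{4} + \left(4 + 4\right) = - \frac{3}{4} + 8 = \frac{29}{4} \approx 7.25$)
$a{\left(f,F \right)} = F f$
$K = 6 + \frac{\sqrt{21}}{2}$ ($K = 6 + \sqrt{-2 + \frac{29}{4}} = 6 + \sqrt{\frac{21}{4}} = 6 + \frac{\sqrt{21}}{2} \approx 8.2913$)
$y = 24$ ($y = \left(0 + 4\right) \left(\left(-2\right) \left(-3\right)\right) = 4 \cdot 6 = 24$)
$c = -13$ ($c = 11 - 24 = -13$)
$K c = \left(6 + \frac{\sqrt{21}}{2}\right) \left(-13\right) = -78 - \frac{13 \sqrt{21}}{2}$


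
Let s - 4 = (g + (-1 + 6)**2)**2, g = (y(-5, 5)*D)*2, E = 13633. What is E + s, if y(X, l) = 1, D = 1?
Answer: 14366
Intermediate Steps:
g = 2 (g = (1*1)*2 = 1*2 = 2)
s = 733 (s = 4 + (2 + (-1 + 6)**2)**2 = 4 + (2 + 5**2)**2 = 4 + (2 + 25)**2 = 4 + 27**2 = 4 + 729 = 733)
E + s = 13633 + 733 = 14366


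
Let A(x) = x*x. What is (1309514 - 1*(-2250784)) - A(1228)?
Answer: 2052314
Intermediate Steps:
A(x) = x²
(1309514 - 1*(-2250784)) - A(1228) = (1309514 - 1*(-2250784)) - 1*1228² = (1309514 + 2250784) - 1*1507984 = 3560298 - 1507984 = 2052314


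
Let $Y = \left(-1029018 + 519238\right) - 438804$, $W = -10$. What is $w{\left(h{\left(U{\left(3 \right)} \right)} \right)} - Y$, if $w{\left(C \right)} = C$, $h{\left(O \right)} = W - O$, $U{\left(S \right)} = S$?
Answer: $948571$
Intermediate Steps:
$h{\left(O \right)} = -10 - O$
$Y = -948584$ ($Y = -509780 - 438804 = -948584$)
$w{\left(h{\left(U{\left(3 \right)} \right)} \right)} - Y = \left(-10 - 3\right) - -948584 = \left(-10 - 3\right) + 948584 = -13 + 948584 = 948571$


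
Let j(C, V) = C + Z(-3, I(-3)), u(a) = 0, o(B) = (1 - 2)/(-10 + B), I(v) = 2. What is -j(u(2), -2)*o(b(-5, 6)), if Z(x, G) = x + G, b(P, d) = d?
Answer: ¼ ≈ 0.25000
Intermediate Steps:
Z(x, G) = G + x
o(B) = -1/(-10 + B)
j(C, V) = -1 + C (j(C, V) = C + (2 - 3) = C - 1 = -1 + C)
-j(u(2), -2)*o(b(-5, 6)) = -(-1 + 0)*(-1/(-10 + 6)) = -(-1)*(-1/(-4)) = -(-1)*(-1*(-¼)) = -(-1)/4 = -1*(-¼) = ¼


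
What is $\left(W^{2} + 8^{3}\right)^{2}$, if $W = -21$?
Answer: $908209$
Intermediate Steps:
$\left(W^{2} + 8^{3}\right)^{2} = \left(\left(-21\right)^{2} + 8^{3}\right)^{2} = \left(441 + 512\right)^{2} = 953^{2} = 908209$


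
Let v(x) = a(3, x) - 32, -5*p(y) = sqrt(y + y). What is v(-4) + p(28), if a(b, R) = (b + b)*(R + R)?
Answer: -80 - 2*sqrt(14)/5 ≈ -81.497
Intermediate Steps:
a(b, R) = 4*R*b (a(b, R) = (2*b)*(2*R) = 4*R*b)
p(y) = -sqrt(2)*sqrt(y)/5 (p(y) = -sqrt(y + y)/5 = -sqrt(2)*sqrt(y)/5)
v(x) = -32 + 12*x (v(x) = 4*x*3 - 32 = 12*x - 32 = -32 + 12*x)
v(-4) + p(28) = (-32 + 12*(-4)) - sqrt(2)*sqrt(28)/5 = (-32 - 48) - sqrt(2)*2*sqrt(7)/5 = -80 - 2*sqrt(14)/5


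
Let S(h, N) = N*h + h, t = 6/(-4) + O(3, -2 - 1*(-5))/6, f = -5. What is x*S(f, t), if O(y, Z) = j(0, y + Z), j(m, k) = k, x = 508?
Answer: -1270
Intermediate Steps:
O(y, Z) = Z + y (O(y, Z) = y + Z = Z + y)
t = -½ (t = 6/(-4) + ((-2 - 1*(-5)) + 3)/6 = 6*(-¼) + ((-2 + 5) + 3)*(⅙) = -3/2 + (3 + 3)*(⅙) = -3/2 + 6*(⅙) = -3/2 + 1 = -½ ≈ -0.50000)
S(h, N) = h + N*h
x*S(f, t) = 508*(-5*(1 - ½)) = 508*(-5*½) = 508*(-5/2) = -1270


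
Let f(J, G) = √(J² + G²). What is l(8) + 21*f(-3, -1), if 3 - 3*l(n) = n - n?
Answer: 1 + 21*√10 ≈ 67.408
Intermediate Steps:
l(n) = 1 (l(n) = 1 - (n - n)/3 = 1 - ⅓*0 = 1 + 0 = 1)
f(J, G) = √(G² + J²)
l(8) + 21*f(-3, -1) = 1 + 21*√((-1)² + (-3)²) = 1 + 21*√(1 + 9) = 1 + 21*√10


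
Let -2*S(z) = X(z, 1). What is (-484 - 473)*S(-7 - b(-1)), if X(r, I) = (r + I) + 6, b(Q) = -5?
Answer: 4785/2 ≈ 2392.5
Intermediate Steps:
X(r, I) = 6 + I + r (X(r, I) = (I + r) + 6 = 6 + I + r)
S(z) = -7/2 - z/2 (S(z) = -(6 + 1 + z)/2 = -(7 + z)/2 = -7/2 - z/2)
(-484 - 473)*S(-7 - b(-1)) = (-484 - 473)*(-7/2 - (-7 - 1*(-5))/2) = -957*(-7/2 - (-7 + 5)/2) = -957*(-7/2 - 1/2*(-2)) = -957*(-7/2 + 1) = -957*(-5/2) = 4785/2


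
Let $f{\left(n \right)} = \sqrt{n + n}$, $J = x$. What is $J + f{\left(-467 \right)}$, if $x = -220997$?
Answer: $-220997 + i \sqrt{934} \approx -2.21 \cdot 10^{5} + 30.561 i$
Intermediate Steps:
$J = -220997$
$f{\left(n \right)} = \sqrt{2} \sqrt{n}$ ($f{\left(n \right)} = \sqrt{2 n} = \sqrt{2} \sqrt{n}$)
$J + f{\left(-467 \right)} = -220997 + \sqrt{2} \sqrt{-467} = -220997 + \sqrt{2} i \sqrt{467} = -220997 + i \sqrt{934}$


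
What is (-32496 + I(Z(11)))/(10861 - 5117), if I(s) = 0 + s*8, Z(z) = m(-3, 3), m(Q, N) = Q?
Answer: -4065/718 ≈ -5.6616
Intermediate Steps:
Z(z) = -3
I(s) = 8*s (I(s) = 0 + 8*s = 8*s)
(-32496 + I(Z(11)))/(10861 - 5117) = (-32496 + 8*(-3))/(10861 - 5117) = (-32496 - 24)/5744 = -32520*1/5744 = -4065/718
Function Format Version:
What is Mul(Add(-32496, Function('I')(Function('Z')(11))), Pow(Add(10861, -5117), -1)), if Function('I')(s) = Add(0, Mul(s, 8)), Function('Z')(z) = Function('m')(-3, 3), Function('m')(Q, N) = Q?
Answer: Rational(-4065, 718) ≈ -5.6616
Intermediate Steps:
Function('Z')(z) = -3
Function('I')(s) = Mul(8, s) (Function('I')(s) = Add(0, Mul(8, s)) = Mul(8, s))
Mul(Add(-32496, Function('I')(Function('Z')(11))), Pow(Add(10861, -5117), -1)) = Mul(Add(-32496, Mul(8, -3)), Pow(Add(10861, -5117), -1)) = Mul(Add(-32496, -24), Pow(5744, -1)) = Mul(-32520, Rational(1, 5744)) = Rational(-4065, 718)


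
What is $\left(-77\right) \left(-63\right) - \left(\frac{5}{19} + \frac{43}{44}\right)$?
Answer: $\frac{4054399}{836} \approx 4849.8$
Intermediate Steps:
$\left(-77\right) \left(-63\right) - \left(\frac{5}{19} + \frac{43}{44}\right) = 4851 - \frac{1037}{836} = \frac{4054399}{836}$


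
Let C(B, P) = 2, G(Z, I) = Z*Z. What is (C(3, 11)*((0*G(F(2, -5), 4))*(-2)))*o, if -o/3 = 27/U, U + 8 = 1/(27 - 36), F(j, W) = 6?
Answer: 0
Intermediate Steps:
U = -73/9 (U = -8 + 1/(27 - 36) = -8 + 1/(-9) = -8 - ⅑ = -73/9 ≈ -8.1111)
G(Z, I) = Z²
o = 729/73 (o = -81/(-73/9) = -81*(-9)/73 = -3*(-243/73) = 729/73 ≈ 9.9863)
(C(3, 11)*((0*G(F(2, -5), 4))*(-2)))*o = (2*((0*6²)*(-2)))*(729/73) = (2*((0*36)*(-2)))*(729/73) = (2*(0*(-2)))*(729/73) = (2*0)*(729/73) = 0*(729/73) = 0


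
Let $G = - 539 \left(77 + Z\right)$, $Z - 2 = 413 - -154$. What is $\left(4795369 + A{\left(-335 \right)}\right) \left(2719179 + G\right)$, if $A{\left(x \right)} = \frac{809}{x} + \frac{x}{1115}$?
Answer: $\frac{169875308205025721}{14941} \approx 1.137 \cdot 10^{13}$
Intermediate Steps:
$Z = 569$ ($Z = 2 + \left(413 - -154\right) = 2 + \left(413 + 154\right) = 2 + 567 = 569$)
$A{\left(x \right)} = \frac{809}{x} + \frac{x}{1115}$ ($A{\left(x \right)} = \frac{809}{x} + x \frac{1}{1115} = \frac{809}{x} + \frac{x}{1115}$)
$G = -348194$ ($G = - 539 \left(77 + 569\right) = \left(-539\right) 646 = -348194$)
$\left(4795369 + A{\left(-335 \right)}\right) \left(2719179 + G\right) = \left(4795369 + \left(\frac{809}{-335} + \frac{1}{1115} \left(-335\right)\right)\right) \left(2719179 - 348194\right) = \left(4795369 + \left(809 \left(- \frac{1}{335}\right) - \frac{67}{223}\right)\right) 2370985 = \left(4795369 - \frac{202852}{74705}\right) 2370985 = \frac{358237838293}{74705} \cdot 2370985 = \frac{169875308205025721}{14941}$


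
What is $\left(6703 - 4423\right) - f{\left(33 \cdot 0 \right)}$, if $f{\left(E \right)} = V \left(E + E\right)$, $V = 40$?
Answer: $2280$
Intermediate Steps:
$f{\left(E \right)} = 80 E$ ($f{\left(E \right)} = 40 \left(E + E\right) = 40 \cdot 2 E = 80 E$)
$\left(6703 - 4423\right) - f{\left(33 \cdot 0 \right)} = \left(6703 - 4423\right) - 80 \cdot 33 \cdot 0 = 2280 - 80 \cdot 0 = 2280 - 0 = 2280 + 0 = 2280$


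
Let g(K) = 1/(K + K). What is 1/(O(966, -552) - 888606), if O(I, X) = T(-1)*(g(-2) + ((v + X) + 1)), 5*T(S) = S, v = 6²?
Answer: -20/17770059 ≈ -1.1255e-6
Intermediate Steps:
v = 36
T(S) = S/5
g(K) = 1/(2*K)
O(I, X) = -147/20 - X/5 (O(I, X) = ((⅕)*(-1))*((½)/(-2) + ((36 + X) + 1)) = -((½)*(-½) + (37 + X))/5 = -(-¼ + (37 + X))/5 = -(147/4 + X)/5 = -147/20 - X/5)
1/(O(966, -552) - 888606) = 1/((-147/20 - ⅕*(-552)) - 888606) = 1/((-147/20 + 552/5) - 888606) = 1/(2061/20 - 888606) = 1/(-17770059/20) = -20/17770059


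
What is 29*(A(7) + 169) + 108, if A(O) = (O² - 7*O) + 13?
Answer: 5386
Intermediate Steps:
A(O) = 13 + O² - 7*O
29*(A(7) + 169) + 108 = 29*((13 + 7² - 7*7) + 169) + 108 = 29*((13 + 49 - 49) + 169) + 108 = 29*(13 + 169) + 108 = 29*182 + 108 = 5278 + 108 = 5386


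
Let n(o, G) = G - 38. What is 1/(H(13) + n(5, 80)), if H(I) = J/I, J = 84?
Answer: 13/630 ≈ 0.020635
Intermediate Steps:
n(o, G) = -38 + G
H(I) = 84/I
1/(H(13) + n(5, 80)) = 1/(84/13 + (-38 + 80)) = 1/(84*(1/13) + 42) = 1/(84/13 + 42) = 1/(630/13) = 13/630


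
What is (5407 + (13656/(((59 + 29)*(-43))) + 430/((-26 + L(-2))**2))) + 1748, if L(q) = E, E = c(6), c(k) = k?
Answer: 135324659/18920 ≈ 7152.5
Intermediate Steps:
E = 6
L(q) = 6
(5407 + (13656/(((59 + 29)*(-43))) + 430/((-26 + L(-2))**2))) + 1748 = (5407 + (13656/(((59 + 29)*(-43))) + 430/((-26 + 6)**2))) + 1748 = (5407 + (13656/((88*(-43))) + 430/((-20)**2))) + 1748 = (5407 + (13656/(-3784) + 430/400)) + 1748 = (5407 + (13656*(-1/3784) + 430*(1/400))) + 1748 = (5407 + (-1707/473 + 43/40)) + 1748 = (5407 - 47941/18920) + 1748 = 102252499/18920 + 1748 = 135324659/18920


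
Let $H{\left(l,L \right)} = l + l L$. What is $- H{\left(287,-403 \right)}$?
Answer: $115374$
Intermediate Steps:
$H{\left(l,L \right)} = l + L l$
$- H{\left(287,-403 \right)} = - 287 \left(1 - 403\right) = - 287 \left(-402\right) = \left(-1\right) \left(-115374\right) = 115374$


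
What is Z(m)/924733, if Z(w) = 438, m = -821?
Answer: 438/924733 ≈ 0.00047365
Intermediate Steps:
Z(m)/924733 = 438/924733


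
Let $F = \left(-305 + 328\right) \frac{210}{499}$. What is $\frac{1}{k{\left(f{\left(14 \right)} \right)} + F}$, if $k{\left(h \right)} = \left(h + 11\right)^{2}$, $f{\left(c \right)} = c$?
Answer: $\frac{499}{316705} \approx 0.0015756$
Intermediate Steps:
$k{\left(h \right)} = \left(11 + h\right)^{2}$
$F = \frac{4830}{499}$ ($F = 23 \cdot 210 \cdot \frac{1}{499} = 23 \cdot \frac{210}{499} = \frac{4830}{499} \approx 9.6794$)
$\frac{1}{k{\left(f{\left(14 \right)} \right)} + F} = \frac{1}{\left(11 + 14\right)^{2} + \frac{4830}{499}} = \frac{1}{25^{2} + \frac{4830}{499}} = \frac{1}{625 + \frac{4830}{499}} = \frac{1}{\frac{316705}{499}} = \frac{499}{316705}$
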